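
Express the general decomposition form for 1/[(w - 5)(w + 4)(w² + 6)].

Two linear + quadratic: P/(w - 5) + Q/(w + 4) + (Rw + S)/(w² + 6)


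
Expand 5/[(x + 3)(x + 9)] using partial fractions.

5/(x + 3)(x + 9) = α/(x + 3) + β/(x + 9). α = 5/(-3 + 9) = 5/6, β = 5/(-9 + 3) = -5/6
Result: (5/6)/(x + 3) - (5/6)/(x + 9)


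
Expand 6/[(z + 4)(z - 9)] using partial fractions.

6/(z + 4)(z - 9) = A/(z + 4) + B/(z - 9). A = 6/(-4 - 9) = -6/13, B = 6/(9 + 4) = 6/13
Result: (-6/13)/(z + 4) + (6/13)/(z - 9)


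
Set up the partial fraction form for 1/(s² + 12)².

Repeated quadratic factor: (Ps + Q)/(s² + 12) + (Rs + S)/(s² + 12)²


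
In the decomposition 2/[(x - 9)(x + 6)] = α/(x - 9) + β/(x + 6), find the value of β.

Cover-up at x = -6: β = 2/(-6 - 9) = -2/15


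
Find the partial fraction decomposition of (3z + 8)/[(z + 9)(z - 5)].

At z=-9: α = (3·(-9) + 8)/(-9 - 5) = 19/14. At z=5: β = (3·5 + 8)/(5 + 9) = 23/14
Result: (19/14)/(z + 9) + (23/14)/(z - 5)


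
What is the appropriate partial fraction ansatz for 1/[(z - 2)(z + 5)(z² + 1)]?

Two linear + quadratic: P/(z - 2) + Q/(z + 5) + (Rz + S)/(z² + 1)


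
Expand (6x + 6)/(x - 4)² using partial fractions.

(6x + 6) = P(x - 4) + Q. At x = 4: Q = 6·4 + 6 = 30. Coeff of x: P = 6
Result: 6/(x - 4) + 30/(x - 4)²


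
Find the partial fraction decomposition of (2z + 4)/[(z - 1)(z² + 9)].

At z=1: P = (2·1 + 4)/(1² + 9) = 3/5. Q = -P = -3/5, R = 2 - 1·P = 7/5
Result: (3/5)/(z - 1) - ((3/5)z - 7/5)/(z² + 9)


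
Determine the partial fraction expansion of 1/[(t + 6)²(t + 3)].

Cover-up at t=-3: γ = 1/(-3 + 6)² = 1/9. Cover-up at t=-6: β = 1/(-6 + 3) = -1/3. Comparing t² coeff: α = -γ = -1/9
Result: (-1/9)/(t + 6) - (1/3)/(t + 6)² + (1/9)/(t + 3)


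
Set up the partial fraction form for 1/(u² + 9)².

Repeated quadratic factor: (αu + β)/(u² + 9) + (γu + δ)/(u² + 9)²


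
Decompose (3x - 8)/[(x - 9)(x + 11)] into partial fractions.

At x=9: P = (3·9 - 8)/(9 + 11) = 19/20. At x=-11: Q = (3·(-11) - 8)/(-11 - 9) = 41/20
Result: (19/20)/(x - 9) + (41/20)/(x + 11)


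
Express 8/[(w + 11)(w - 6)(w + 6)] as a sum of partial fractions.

Using cover-up method: α = 8/85, β = 2/51, γ = -2/15
Result: (8/85)/(w + 11) + (2/51)/(w - 6) - (2/15)/(w + 6)


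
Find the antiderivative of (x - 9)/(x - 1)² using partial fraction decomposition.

Decompose: P = 1, Q = 1·1 - 9 = -8, so (x - 9)/(x - 1)² = 1/(x - 1) - 8/(x - 1)². Integrate: ∫ P/(x - 1) dx = ln|(x - 1)|; ∫ Q/(x - 1)² dx = 8/(x - 1). Sum: ln|(x - 1)| + 8/(x - 1) + C


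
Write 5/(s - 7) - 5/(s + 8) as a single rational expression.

Common denominator (s - 7)(s + 8). Numerator: 5(s + 8) - 5(s - 7) = (5s + 40) - (5s - 35) = 75
Result: (75)/[(s - 7)(s + 8)]


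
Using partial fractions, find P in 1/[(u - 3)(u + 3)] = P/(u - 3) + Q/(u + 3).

Cover-up at u = 3: P = 1/(3 + 3) = 1/6


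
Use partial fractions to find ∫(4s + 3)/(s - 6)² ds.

Decompose: A = 4, B = 4·6 + 3 = 27, so (4s + 3)/(s - 6)² = 4/(s - 6) + 27/(s - 6)². Integrate: ∫ A/(s - 6) ds = 4 ln|(s - 6)|; ∫ B/(s - 6)² ds = -27/(s - 6). Sum: 4 ln|(s - 6)| - 27/(s - 6) + C


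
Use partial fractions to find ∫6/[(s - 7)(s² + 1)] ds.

Cover-up at s=7: α = 6/(7²+1) = 3/25. Coeff matching: β = -3/25, γ = -21/25. Decomposition: (3/25)/(s - 7) - ((3/25)s + 21/25)/(s² + 1). Integrate: linear → ln, quadratic → (1/2)ln + arctan: (3/25) ln|(s - 7)| - (3/50) ln(s² + 1) - (21/25) arctan(s) + C


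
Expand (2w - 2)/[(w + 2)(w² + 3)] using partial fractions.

At w=-2: P = (2·(-2) - 2)/((-2)² + 3) = -6/7. Q = -P = 6/7, R = 2 - (-2)·P = 2/7
Result: (-6/7)/(w + 2) + ((6/7)w + 2/7)/(w² + 3)


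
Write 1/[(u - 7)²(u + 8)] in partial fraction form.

Cover-up at u=-8: R = 1/(-8 - 7)² = 1/225. Cover-up at u=7: Q = 1/(7 + 8) = 1/15. Comparing u² coeff: P = -R = -1/225
Result: (-1/225)/(u - 7) + (1/15)/(u - 7)² + (1/225)/(u + 8)


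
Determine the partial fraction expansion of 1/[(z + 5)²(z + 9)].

Cover-up at z=-9: C = 1/(-9 + 5)² = 1/16. Cover-up at z=-5: B = 1/(-5 + 9) = 1/4. Comparing z² coeff: A = -C = -1/16
Result: (-1/16)/(z + 5) + (1/4)/(z + 5)² + (1/16)/(z + 9)


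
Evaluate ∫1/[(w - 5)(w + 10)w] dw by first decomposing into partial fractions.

Cover-up: A = 1/75, B = 1/150, C = -1/50. Decomposition: (1/75)/(w - 5) + (1/150)/(w + 10) - (1/50)/w. Integrate each term: (1/75) ln|(w - 5)| + (1/150) ln|(w + 10)| - (1/50) ln|w| + C


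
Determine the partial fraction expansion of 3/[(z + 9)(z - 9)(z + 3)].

Using cover-up method: P = 1/36, Q = 1/72, R = -1/24
Result: (1/36)/(z + 9) + (1/72)/(z - 9) - (1/24)/(z + 3)


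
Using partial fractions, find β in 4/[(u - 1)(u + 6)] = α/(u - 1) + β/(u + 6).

Cover-up at u = -6: β = 4/(-6 - 1) = -4/7


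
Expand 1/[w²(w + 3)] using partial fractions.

Cover-up at w=-3: R = 1/(-3 - 0)² = 1/9. Cover-up at w=0: Q = 1/(0 + 3) = 1/3. Comparing w² coeff: P = -R = -1/9
Result: (-1/9)/w + (1/3)/w² + (1/9)/(w + 3)


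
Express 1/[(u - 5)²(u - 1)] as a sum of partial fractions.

Cover-up at u=1: γ = 1/(1 - 5)² = 1/16. Cover-up at u=5: β = 1/(5 - 1) = 1/4. Comparing u² coeff: α = -γ = -1/16
Result: (-1/16)/(u - 5) + (1/4)/(u - 5)² + (1/16)/(u - 1)


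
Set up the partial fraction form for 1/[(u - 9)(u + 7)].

Distinct linear factors: A/(u - 9) + B/(u + 7)


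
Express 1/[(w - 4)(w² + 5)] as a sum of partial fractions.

Cover-up at w = 4: α = 1/(4² + 5) = 1/21. Then β = -α = -1/21, γ = -α·(0 + 4) = -4/21
Result: (1/21)/(w - 4) - ((1/21)w + 4/21)/(w² + 5)


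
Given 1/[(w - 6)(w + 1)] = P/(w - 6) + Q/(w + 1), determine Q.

Cover-up at w = -1: Q = 1/(-1 - 6) = -1/7


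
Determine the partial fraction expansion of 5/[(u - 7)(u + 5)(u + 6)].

Using cover-up method: P = 5/156, Q = -5/12, R = 5/13
Result: (5/156)/(u - 7) - (5/12)/(u + 5) + (5/13)/(u + 6)


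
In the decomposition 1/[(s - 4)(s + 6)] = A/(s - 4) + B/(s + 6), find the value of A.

Cover-up at s = 4: A = 1/(4 + 6) = 1/10


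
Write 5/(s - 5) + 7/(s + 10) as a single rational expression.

Common denominator (s - 5)(s + 10). Numerator: 5(s + 10) + 7(s - 5) = (5s + 50) + (7s - 35) = 12s + 15
Result: (12s + 15)/[(s - 5)(s + 10)]


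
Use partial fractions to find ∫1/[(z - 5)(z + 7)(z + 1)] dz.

Cover-up: α = 1/72, β = 1/72, γ = -1/36. Decomposition: (1/72)/(z - 5) + (1/72)/(z + 7) - (1/36)/(z + 1). Integrate each term: (1/72) ln|(z - 5)| + (1/72) ln|(z + 7)| - (1/36) ln|(z + 1)| + C


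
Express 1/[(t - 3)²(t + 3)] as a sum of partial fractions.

Cover-up at t=-3: R = 1/(-3 - 3)² = 1/36. Cover-up at t=3: Q = 1/(3 + 3) = 1/6. Comparing t² coeff: P = -R = -1/36
Result: (-1/36)/(t - 3) + (1/6)/(t - 3)² + (1/36)/(t + 3)


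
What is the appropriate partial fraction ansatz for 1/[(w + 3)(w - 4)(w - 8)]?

Three distinct linear factors: A/(w + 3) + B/(w - 4) + C/(w - 8)


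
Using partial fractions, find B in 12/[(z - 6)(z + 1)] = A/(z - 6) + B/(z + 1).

Cover-up at z = -1: B = 12/(-1 - 6) = -12/7


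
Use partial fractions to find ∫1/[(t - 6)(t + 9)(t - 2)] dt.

Cover-up: P = 1/60, Q = 1/165, R = -1/44. Decomposition: (1/60)/(t - 6) + (1/165)/(t + 9) - (1/44)/(t - 2). Integrate each term: (1/60) ln|(t - 6)| + (1/165) ln|(t + 9)| - (1/44) ln|(t - 2)| + C


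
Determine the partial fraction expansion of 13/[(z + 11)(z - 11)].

13/(z + 11)(z - 11) = A/(z + 11) + B/(z - 11). A = 13/(-11 - 11) = -13/22, B = 13/(11 + 11) = 13/22
Result: (-13/22)/(z + 11) + (13/22)/(z - 11)


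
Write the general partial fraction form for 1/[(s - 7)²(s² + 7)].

Repeated linear + quadratic: α/(s - 7) + β/(s - 7)² + (γs + δ)/(s² + 7)


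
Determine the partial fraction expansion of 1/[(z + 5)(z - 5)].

1/(z + 5)(z - 5) = A/(z + 5) + B/(z - 5). A = 1/(-5 - 5) = -1/10, B = 1/(5 + 5) = 1/10
Result: (-1/10)/(z + 5) + (1/10)/(z - 5)


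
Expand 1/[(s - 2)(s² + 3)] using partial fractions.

Cover-up at s = 2: A = 1/(2² + 3) = 1/7. Then B = -A = -1/7, C = -A·(0 + 2) = -2/7
Result: (1/7)/(s - 2) - ((1/7)s + 2/7)/(s² + 3)


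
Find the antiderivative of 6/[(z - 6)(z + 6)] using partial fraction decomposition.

Decompose: 6/[(z - 6)(z + 6)] = (1/2)/(z - 6) - (1/2)/(z + 6). Integrate each term: (1/2) ln|(z - 6)| - (1/2) ln|(z + 6)| + C


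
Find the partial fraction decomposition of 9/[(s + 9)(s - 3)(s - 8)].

Using cover-up method: P = 3/68, Q = -3/20, R = 9/85
Result: (3/68)/(s + 9) - (3/20)/(s - 3) + (9/85)/(s - 8)


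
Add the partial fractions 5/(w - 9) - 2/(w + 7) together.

Common denominator (w - 9)(w + 7). Numerator: 5(w + 7) - 2(w - 9) = (5w + 35) - (2w - 18) = 3w + 53
Result: (3w + 53)/[(w - 9)(w + 7)]


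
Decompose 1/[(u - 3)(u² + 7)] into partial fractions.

Cover-up at u = 3: α = 1/(3² + 7) = 1/16. Then β = -α = -1/16, γ = -α·(0 + 3) = -3/16
Result: (1/16)/(u - 3) - ((1/16)u + 3/16)/(u² + 7)


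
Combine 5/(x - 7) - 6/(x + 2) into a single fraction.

Common denominator (x - 7)(x + 2). Numerator: 5(x + 2) - 6(x - 7) = (5x + 10) - (6x - 42) = -x + 52
Result: (-x + 52)/[(x - 7)(x + 2)]


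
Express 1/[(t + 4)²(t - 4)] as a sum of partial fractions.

Cover-up at t=4: γ = 1/(4 + 4)² = 1/64. Cover-up at t=-4: β = 1/(-4 - 4) = -1/8. Comparing t² coeff: α = -γ = -1/64
Result: (-1/64)/(t + 4) - (1/8)/(t + 4)² + (1/64)/(t - 4)


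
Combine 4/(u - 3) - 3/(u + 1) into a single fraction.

Common denominator (u - 3)(u + 1). Numerator: 4(u + 1) - 3(u - 3) = (4u + 4) - (3u - 9) = u + 13
Result: (u + 13)/[(u - 3)(u + 1)]


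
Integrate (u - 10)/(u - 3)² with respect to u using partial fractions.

Decompose: P = 1, Q = 1·3 - 10 = -7, so (u - 10)/(u - 3)² = 1/(u - 3) - 7/(u - 3)². Integrate: ∫ P/(u - 3) du = ln|(u - 3)|; ∫ Q/(u - 3)² du = 7/(u - 3). Sum: ln|(u - 3)| + 7/(u - 3) + C


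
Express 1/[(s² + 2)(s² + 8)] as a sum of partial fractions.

Coefficient matching gives α = γ = 0, β = 1/(8-2) = 1/6, δ = -β = -1/6
Result: (1/6)/(s² + 2) - (1/6)/(s² + 8)


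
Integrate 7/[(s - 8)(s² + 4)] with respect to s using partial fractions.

Cover-up at s=8: P = 7/(8²+4) = 7/68. Coeff matching: Q = -7/68, R = -14/17. Decomposition: (7/68)/(s - 8) - ((7/68)s + 14/17)/(s² + 4). Integrate: linear → ln, quadratic → (1/2)ln + arctan: (7/68) ln|(s - 8)| - (7/136) ln(s² + 4) - (7/17) arctan(s/2) + C


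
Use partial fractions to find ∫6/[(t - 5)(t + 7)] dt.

Decompose: 6/[(t - 5)(t + 7)] = (1/2)/(t - 5) - (1/2)/(t + 7). Integrate each term: (1/2) ln|(t - 5)| - (1/2) ln|(t + 7)| + C


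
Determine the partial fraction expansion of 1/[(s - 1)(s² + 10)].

Cover-up at s = 1: α = 1/(1² + 10) = 1/11. Then β = -α = -1/11, γ = -α·(0 + 1) = -1/11
Result: (1/11)/(s - 1) - ((1/11)s + 1/11)/(s² + 10)


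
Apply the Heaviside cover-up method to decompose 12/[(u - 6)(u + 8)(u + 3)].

Cover (u - 6), u=6: P = 12/[(6 + 8)(6 + 3)] = 2/21. Cover (u + 8), u=-8: Q = 12/[(-8 - 6)(-8 + 3)] = 6/35. Cover (u + 3), u=-3: R = 12/[(-3 - 6)(-3 + 8)] = -4/15.
Result: (2/21)/(u - 6) + (6/35)/(u + 8) - (4/15)/(u + 3)


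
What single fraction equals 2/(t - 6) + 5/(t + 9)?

Common denominator (t - 6)(t + 9). Numerator: 2(t + 9) + 5(t - 6) = (2t + 18) + (5t - 30) = 7t - 12
Result: (7t - 12)/[(t - 6)(t + 9)]


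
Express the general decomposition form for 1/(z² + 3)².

Repeated quadratic factor: (αz + β)/(z² + 3) + (γz + δ)/(z² + 3)²


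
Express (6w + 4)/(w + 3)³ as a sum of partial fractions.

(6w + 4) = A(w + 3)² + B(w + 3) + C. At w = -3: C = 6·(-3) + 4 = -14. Coefficients: A = 0, B = 6
Result: 6/(w + 3)² - 14/(w + 3)³


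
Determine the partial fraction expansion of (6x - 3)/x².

(6x - 3) = αx + β. At x = 0: β = 6·0 - 3 = -3. Coeff of x: α = 6
Result: 6/x - 3/x²


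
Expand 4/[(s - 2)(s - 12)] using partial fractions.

4/(s - 2)(s - 12) = P/(s - 2) + Q/(s - 12). P = 4/(2 - 12) = -2/5, Q = 4/(12 - 2) = 2/5
Result: (-2/5)/(s - 2) + (2/5)/(s - 12)


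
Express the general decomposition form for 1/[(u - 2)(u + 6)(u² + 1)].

Two linear + quadratic: P/(u - 2) + Q/(u + 6) + (Ru + S)/(u² + 1)


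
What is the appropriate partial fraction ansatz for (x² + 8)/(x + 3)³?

Repeated linear factor (power 3): A/(x + 3) + B/(x + 3)² + C/(x + 3)³


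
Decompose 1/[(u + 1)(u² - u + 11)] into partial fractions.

Cover-up at u = -1: P = 1/((-1)² - 1·(-1) + 11) = 1/13. Then Q = -P = -1/13, R = -P·(-1 - 1) = 2/13
Result: (1/13)/(u + 1) - ((1/13)u - 2/13)/(u² - u + 11)


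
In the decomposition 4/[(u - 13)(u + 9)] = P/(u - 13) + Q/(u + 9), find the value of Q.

Cover-up at u = -9: Q = 4/(-9 - 13) = -4/22 = -2/11


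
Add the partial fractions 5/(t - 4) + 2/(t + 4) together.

Common denominator (t - 4)(t + 4). Numerator: 5(t + 4) + 2(t - 4) = (5t + 20) + (2t - 8) = 7t + 12
Result: (7t + 12)/[(t - 4)(t + 4)]


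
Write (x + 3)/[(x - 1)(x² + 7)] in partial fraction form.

At x=1: P = (1·1 + 3)/(1² + 7) = 1/2. Q = -P = -1/2, R = 1 - 1·P = 1/2
Result: (1/2)/(x - 1) - ((1/2)x - 1/2)/(x² + 7)


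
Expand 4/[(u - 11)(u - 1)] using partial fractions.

4/(u - 11)(u - 1) = α/(u - 11) + β/(u - 1). α = 4/(11 - 1) = 2/5, β = 4/(1 - 11) = -2/5
Result: (2/5)/(u - 11) - (2/5)/(u - 1)


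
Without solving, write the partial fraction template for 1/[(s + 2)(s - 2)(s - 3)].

Three distinct linear factors: A/(s + 2) + B/(s - 2) + C/(s - 3)


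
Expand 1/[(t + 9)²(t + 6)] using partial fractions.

Cover-up at t=-6: R = 1/(-6 + 9)² = 1/9. Cover-up at t=-9: Q = 1/(-9 + 6) = -1/3. Comparing t² coeff: P = -R = -1/9
Result: (-1/9)/(t + 9) - (1/3)/(t + 9)² + (1/9)/(t + 6)


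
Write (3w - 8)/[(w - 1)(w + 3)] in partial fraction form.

At w=1: α = (3·1 - 8)/(1 + 3) = -5/4. At w=-3: β = (3·(-3) - 8)/(-3 - 1) = 17/4
Result: (-5/4)/(w - 1) + (17/4)/(w + 3)


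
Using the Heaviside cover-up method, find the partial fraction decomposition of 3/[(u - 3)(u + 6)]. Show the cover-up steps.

Cover (u - 3): set u=3, get A = 3/(3 + 6) = 1/3. Cover (u + 6): set u=-6, get B = 3/(-6 - 3) = -1/3.
Result: (1/3)/(u - 3) - (1/3)/(u + 6)


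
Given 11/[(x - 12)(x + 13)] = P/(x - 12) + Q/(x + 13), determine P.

Cover-up at x = 12: P = 11/(12 + 13) = 11/25


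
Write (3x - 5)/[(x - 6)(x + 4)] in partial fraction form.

At x=6: A = (3·6 - 5)/(6 + 4) = 13/10. At x=-4: B = (3·(-4) - 5)/(-4 - 6) = 17/10
Result: (13/10)/(x - 6) + (17/10)/(x + 4)


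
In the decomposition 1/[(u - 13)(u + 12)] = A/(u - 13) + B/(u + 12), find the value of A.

Cover-up at u = 13: A = 1/(13 + 12) = 1/25


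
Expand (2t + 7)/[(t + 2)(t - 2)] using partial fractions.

At t=-2: α = (2·(-2) + 7)/(-2 - 2) = -3/4. At t=2: β = (2·2 + 7)/(2 + 2) = 11/4
Result: (-3/4)/(t + 2) + (11/4)/(t - 2)


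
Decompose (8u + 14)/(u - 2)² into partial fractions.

(8u + 14) = A(u - 2) + B. At u = 2: B = 8·2 + 14 = 30. Coeff of u: A = 8
Result: 8/(u - 2) + 30/(u - 2)²


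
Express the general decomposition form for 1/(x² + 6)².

Repeated quadratic factor: (Ax + B)/(x² + 6) + (Cx + D)/(x² + 6)²


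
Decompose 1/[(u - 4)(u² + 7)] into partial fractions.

Cover-up at u = 4: α = 1/(4² + 7) = 1/23. Then β = -α = -1/23, γ = -α·(0 + 4) = -4/23
Result: (1/23)/(u - 4) - ((1/23)u + 4/23)/(u² + 7)


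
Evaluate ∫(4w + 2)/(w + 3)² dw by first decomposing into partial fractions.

Decompose: A = 4, B = 4·(-3) + 2 = -10, so (4w + 2)/(w + 3)² = 4/(w + 3) - 10/(w + 3)². Integrate: ∫ A/(w + 3) dw = 4 ln|(w + 3)|; ∫ B/(w + 3)² dw = 10/(w + 3). Sum: 4 ln|(w + 3)| + 10/(w + 3) + C


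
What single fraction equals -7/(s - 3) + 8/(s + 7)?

Common denominator (s - 3)(s + 7). Numerator: -7(s + 7) + 8(s - 3) = (-7s - 49) + (8s - 24) = s - 73
Result: (s - 73)/[(s - 3)(s + 7)]


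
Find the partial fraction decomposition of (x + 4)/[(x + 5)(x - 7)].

At x=-5: α = (1·(-5) + 4)/(-5 - 7) = 1/12. At x=7: β = (1·7 + 4)/(7 + 5) = 11/12
Result: (1/12)/(x + 5) + (11/12)/(x - 7)


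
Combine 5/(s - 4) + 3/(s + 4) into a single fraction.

Common denominator (s - 4)(s + 4). Numerator: 5(s + 4) + 3(s - 4) = (5s + 20) + (3s - 12) = 8s + 8
Result: (8s + 8)/[(s - 4)(s + 4)]


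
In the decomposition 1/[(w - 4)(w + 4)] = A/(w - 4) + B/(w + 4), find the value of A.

Cover-up at w = 4: A = 1/(4 + 4) = 1/8


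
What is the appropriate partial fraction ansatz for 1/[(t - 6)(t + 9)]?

Distinct linear factors: A/(t - 6) + B/(t + 9)


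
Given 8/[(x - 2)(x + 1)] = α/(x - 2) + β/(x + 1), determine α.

Cover-up at x = 2: α = 8/(2 + 1) = 8/3


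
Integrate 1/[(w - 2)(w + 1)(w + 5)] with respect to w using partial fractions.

Cover-up: P = 1/21, Q = -1/12, R = 1/28. Decomposition: (1/21)/(w - 2) - (1/12)/(w + 1) + (1/28)/(w + 5). Integrate each term: (1/21) ln|(w - 2)| - (1/12) ln|(w + 1)| + (1/28) ln|(w + 5)| + C


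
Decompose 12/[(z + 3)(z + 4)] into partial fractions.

12/(z + 3)(z + 4) = A/(z + 3) + B/(z + 4). A = 12/(-3 + 4) = 12, B = 12/(-4 + 3) = -12
Result: 12/(z + 3) - 12/(z + 4)


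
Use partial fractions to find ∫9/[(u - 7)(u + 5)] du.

Decompose: 9/[(u - 7)(u + 5)] = (3/4)/(u - 7) - (3/4)/(u + 5). Integrate each term: (3/4) ln|(u - 7)| - (3/4) ln|(u + 5)| + C


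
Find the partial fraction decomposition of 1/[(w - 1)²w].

Cover-up at w=0: C = 1/(0 - 1)² = 1. Cover-up at w=1: B = 1/(1 - 0) = 1. Comparing w² coeff: A = -C = -1
Result: -1/(w - 1) + 1/(w - 1)² + 1/w


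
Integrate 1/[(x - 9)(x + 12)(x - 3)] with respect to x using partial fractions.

Cover-up: P = 1/126, Q = 1/315, R = -1/90. Decomposition: (1/126)/(x - 9) + (1/315)/(x + 12) - (1/90)/(x - 3). Integrate each term: (1/126) ln|(x - 9)| + (1/315) ln|(x + 12)| - (1/90) ln|(x - 3)| + C


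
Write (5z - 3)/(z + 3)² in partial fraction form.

(5z - 3) = α(z + 3) + β. At z = -3: β = 5·(-3) - 3 = -18. Coeff of z: α = 5
Result: 5/(z + 3) - 18/(z + 3)²


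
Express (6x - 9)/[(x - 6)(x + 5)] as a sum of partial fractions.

At x=6: α = (6·6 - 9)/(6 + 5) = 27/11. At x=-5: β = (6·(-5) - 9)/(-5 - 6) = 39/11
Result: (27/11)/(x - 6) + (39/11)/(x + 5)


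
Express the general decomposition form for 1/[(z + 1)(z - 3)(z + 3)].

Three distinct linear factors: α/(z + 1) + β/(z - 3) + γ/(z + 3)


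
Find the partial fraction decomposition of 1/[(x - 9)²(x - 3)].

Cover-up at x=3: C = 1/(3 - 9)² = 1/36. Cover-up at x=9: B = 1/(9 - 3) = 1/6. Comparing x² coeff: A = -C = -1/36
Result: (-1/36)/(x - 9) + (1/6)/(x - 9)² + (1/36)/(x - 3)


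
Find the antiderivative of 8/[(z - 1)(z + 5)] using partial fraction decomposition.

Decompose: 8/[(z - 1)(z + 5)] = (4/3)/(z - 1) - (4/3)/(z + 5). Integrate each term: (4/3) ln|(z - 1)| - (4/3) ln|(z + 5)| + C


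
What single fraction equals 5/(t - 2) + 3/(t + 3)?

Common denominator (t - 2)(t + 3). Numerator: 5(t + 3) + 3(t - 2) = (5t + 15) + (3t - 6) = 8t + 9
Result: (8t + 9)/[(t - 2)(t + 3)]


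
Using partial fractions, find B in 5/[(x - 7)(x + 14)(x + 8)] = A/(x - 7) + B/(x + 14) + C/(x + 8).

Cover-up at x = -14: B = 5/[(-14 - 7)(-14 + 8)] = 5/[(-21)(-6)] = 5/126


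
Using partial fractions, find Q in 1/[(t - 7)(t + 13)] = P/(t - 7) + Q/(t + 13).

Cover-up at t = -13: Q = 1/(-13 - 7) = -1/20


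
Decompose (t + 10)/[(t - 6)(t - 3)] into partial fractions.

At t=6: α = (1·6 + 10)/(6 - 3) = 16/3. At t=3: β = (1·3 + 10)/(3 - 6) = -13/3
Result: (16/3)/(t - 6) - (13/3)/(t - 3)


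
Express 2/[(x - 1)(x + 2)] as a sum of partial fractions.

2/(x - 1)(x + 2) = α/(x - 1) + β/(x + 2). α = 2/(1 + 2) = 2/3, β = 2/(-2 - 1) = -2/3
Result: (2/3)/(x - 1) - (2/3)/(x + 2)


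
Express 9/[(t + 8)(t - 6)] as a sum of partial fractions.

9/(t + 8)(t - 6) = α/(t + 8) + β/(t - 6). α = 9/(-8 - 6) = -9/14, β = 9/(6 + 8) = 9/14
Result: (-9/14)/(t + 8) + (9/14)/(t - 6)


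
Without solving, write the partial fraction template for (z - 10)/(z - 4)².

Repeated linear factor: P/(z - 4) + Q/(z - 4)²


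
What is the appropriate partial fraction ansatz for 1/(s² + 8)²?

Repeated quadratic factor: (As + B)/(s² + 8) + (Cs + D)/(s² + 8)²


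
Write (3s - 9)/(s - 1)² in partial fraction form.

(3s - 9) = P(s - 1) + Q. At s = 1: Q = 3·1 - 9 = -6. Coeff of s: P = 3
Result: 3/(s - 1) - 6/(s - 1)²


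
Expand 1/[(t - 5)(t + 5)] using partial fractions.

1/(t - 5)(t + 5) = α/(t - 5) + β/(t + 5). α = 1/(5 + 5) = 1/10, β = 1/(-5 - 5) = -1/10
Result: (1/10)/(t - 5) - (1/10)/(t + 5)


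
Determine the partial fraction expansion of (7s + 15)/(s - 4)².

(7s + 15) = A(s - 4) + B. At s = 4: B = 7·4 + 15 = 43. Coeff of s: A = 7
Result: 7/(s - 4) + 43/(s - 4)²


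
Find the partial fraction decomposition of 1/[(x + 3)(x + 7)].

1/(x + 3)(x + 7) = P/(x + 3) + Q/(x + 7). P = 1/(-3 + 7) = 1/4, Q = 1/(-7 + 3) = -1/4
Result: (1/4)/(x + 3) - (1/4)/(x + 7)


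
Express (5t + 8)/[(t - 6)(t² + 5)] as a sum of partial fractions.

At t=6: A = (5·6 + 8)/(6² + 5) = 38/41. B = -A = -38/41, C = 5 - 6·A = -23/41
Result: (38/41)/(t - 6) - ((38/41)t + 23/41)/(t² + 5)


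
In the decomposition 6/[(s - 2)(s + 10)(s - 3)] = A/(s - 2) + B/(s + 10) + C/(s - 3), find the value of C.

Cover-up at s = 3: C = 6/[(3 - 2)(3 + 10)] = 6/[(1)(13)] = 6/13


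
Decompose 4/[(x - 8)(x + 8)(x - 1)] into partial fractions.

Using cover-up method: A = 1/28, B = 1/36, C = -4/63
Result: (1/28)/(x - 8) + (1/36)/(x + 8) - (4/63)/(x - 1)


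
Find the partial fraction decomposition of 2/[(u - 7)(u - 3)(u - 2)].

Using cover-up method: A = 1/10, B = -1/2, C = 2/5
Result: (1/10)/(u - 7) - (1/2)/(u - 3) + (2/5)/(u - 2)


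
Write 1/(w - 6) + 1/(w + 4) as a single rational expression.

Common denominator (w - 6)(w + 4). Numerator: 1(w + 4) + 1(w - 6) = (w + 4) + (w - 6) = 2w - 2
Result: (2w - 2)/[(w - 6)(w + 4)]


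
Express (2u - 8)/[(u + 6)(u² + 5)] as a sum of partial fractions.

At u=-6: P = (2·(-6) - 8)/((-6)² + 5) = -20/41. Q = -P = 20/41, R = 2 - (-6)·P = -38/41
Result: (-20/41)/(u + 6) + ((20/41)u - 38/41)/(u² + 5)


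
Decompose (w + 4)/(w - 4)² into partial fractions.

(w + 4) = P(w - 4) + Q. At w = 4: Q = 1·4 + 4 = 8. Coeff of w: P = 1
Result: 1/(w - 4) + 8/(w - 4)²


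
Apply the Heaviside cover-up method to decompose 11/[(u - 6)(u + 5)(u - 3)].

Cover (u - 6), u=6: α = 11/[(6 + 5)(6 - 3)] = 1/3. Cover (u + 5), u=-5: β = 11/[(-5 - 6)(-5 - 3)] = 1/8. Cover (u - 3), u=3: γ = 11/[(3 - 6)(3 + 5)] = -11/24.
Result: (1/3)/(u - 6) + (1/8)/(u + 5) - (11/24)/(u - 3)


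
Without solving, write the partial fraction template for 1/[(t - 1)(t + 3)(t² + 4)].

Two linear + quadratic: P/(t - 1) + Q/(t + 3) + (Rt + S)/(t² + 4)


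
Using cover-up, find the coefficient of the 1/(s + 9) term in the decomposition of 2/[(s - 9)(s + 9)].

Cover (s + 9), set s=-9: 2/((s - 9) at s=-9) = 2/(-18) = -1/9


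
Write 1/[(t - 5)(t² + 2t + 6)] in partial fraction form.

Cover-up at t = 5: A = 1/(5² + 2·5 + 6) = 1/41. Then B = -A = -1/41, C = -A·(2 + 5) = -7/41
Result: (1/41)/(t - 5) - ((1/41)t + 7/41)/(t² + 2t + 6)


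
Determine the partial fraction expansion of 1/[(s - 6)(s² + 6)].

Cover-up at s = 6: P = 1/(6² + 6) = 1/42. Then Q = -P = -1/42, R = -P·(0 + 6) = -1/7
Result: (1/42)/(s - 6) - ((1/42)s + 1/7)/(s² + 6)


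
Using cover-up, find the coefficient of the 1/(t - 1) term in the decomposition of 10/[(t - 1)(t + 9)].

Cover (t - 1), set t=1: 10/((t + 9) at t=1) = 10/(10) = 1


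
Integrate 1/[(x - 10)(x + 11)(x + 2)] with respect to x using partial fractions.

Cover-up: A = 1/252, B = 1/189, C = -1/108. Decomposition: (1/252)/(x - 10) + (1/189)/(x + 11) - (1/108)/(x + 2). Integrate each term: (1/252) ln|(x - 10)| + (1/189) ln|(x + 11)| - (1/108) ln|(x + 2)| + C


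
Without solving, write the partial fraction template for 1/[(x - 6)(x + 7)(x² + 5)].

Two linear + quadratic: P/(x - 6) + Q/(x + 7) + (Rx + S)/(x² + 5)


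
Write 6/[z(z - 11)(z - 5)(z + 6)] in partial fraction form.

Using Heaviside cover-up: (1/55)/z + (1/187)/(z - 11) - (1/55)/(z - 5) - (1/187)/(z + 6)


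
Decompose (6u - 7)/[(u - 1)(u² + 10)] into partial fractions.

At u=1: P = (6·1 - 7)/(1² + 10) = -1/11. Q = -P = 1/11, R = 6 - 1·P = 67/11
Result: (-1/11)/(u - 1) + ((1/11)u + 67/11)/(u² + 10)


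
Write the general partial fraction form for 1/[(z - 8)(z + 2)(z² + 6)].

Two linear + quadratic: P/(z - 8) + Q/(z + 2) + (Rz + S)/(z² + 6)


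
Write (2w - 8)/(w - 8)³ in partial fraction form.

(2w - 8) = P(w - 8)² + Q(w - 8) + R. At w = 8: R = 2·8 - 8 = 8. Coefficients: P = 0, Q = 2
Result: 2/(w - 8)² + 8/(w - 8)³


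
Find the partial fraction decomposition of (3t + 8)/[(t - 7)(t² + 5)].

At t=7: α = (3·7 + 8)/(7² + 5) = 29/54. β = -α = -29/54, γ = 3 - 7·α = -41/54
Result: (29/54)/(t - 7) - ((29/54)t + 41/54)/(t² + 5)


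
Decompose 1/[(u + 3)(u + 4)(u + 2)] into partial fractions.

Using cover-up method: α = -1, β = 1/2, γ = 1/2
Result: -1/(u + 3) + (1/2)/(u + 4) + (1/2)/(u + 2)


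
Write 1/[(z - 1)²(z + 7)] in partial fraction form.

Cover-up at z=-7: γ = 1/(-7 - 1)² = 1/64. Cover-up at z=1: β = 1/(1 + 7) = 1/8. Comparing z² coeff: α = -γ = -1/64
Result: (-1/64)/(z - 1) + (1/8)/(z - 1)² + (1/64)/(z + 7)


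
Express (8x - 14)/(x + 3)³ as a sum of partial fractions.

(8x - 14) = A(x + 3)² + B(x + 3) + C. At x = -3: C = 8·(-3) - 14 = -38. Coefficients: A = 0, B = 8
Result: 8/(x + 3)² - 38/(x + 3)³


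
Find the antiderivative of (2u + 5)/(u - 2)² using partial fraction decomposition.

Decompose: P = 2, Q = 2·2 + 5 = 9, so (2u + 5)/(u - 2)² = 2/(u - 2) + 9/(u - 2)². Integrate: ∫ P/(u - 2) du = 2 ln|(u - 2)|; ∫ Q/(u - 2)² du = -9/(u - 2). Sum: 2 ln|(u - 2)| - 9/(u - 2) + C


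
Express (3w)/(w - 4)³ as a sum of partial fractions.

(3w) = P(w - 4)² + Q(w - 4) + R. At w = 4: R = 3·4 + 0 = 12. Coefficients: P = 0, Q = 3
Result: 3/(w - 4)² + 12/(w - 4)³


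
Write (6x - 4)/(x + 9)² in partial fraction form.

(6x - 4) = A(x + 9) + B. At x = -9: B = 6·(-9) - 4 = -58. Coeff of x: A = 6
Result: 6/(x + 9) - 58/(x + 9)²


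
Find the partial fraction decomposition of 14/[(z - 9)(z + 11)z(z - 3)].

Using Heaviside cover-up: (7/540)/(z - 9) - (1/220)/(z + 11) + (14/297)/z - (1/18)/(z - 3)


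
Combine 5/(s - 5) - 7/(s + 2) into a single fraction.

Common denominator (s - 5)(s + 2). Numerator: 5(s + 2) - 7(s - 5) = (5s + 10) - (7s - 35) = -2s + 45
Result: (-2s + 45)/[(s - 5)(s + 2)]


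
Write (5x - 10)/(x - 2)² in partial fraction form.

(5x - 10) = P(x - 2) + Q. At x = 2: Q = 5·2 - 10 = 0. Coeff of x: P = 5
Result: 5/(x - 2)


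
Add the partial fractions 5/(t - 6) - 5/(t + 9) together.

Common denominator (t - 6)(t + 9). Numerator: 5(t + 9) - 5(t - 6) = (5t + 45) - (5t - 30) = 75
Result: (75)/[(t - 6)(t + 9)]


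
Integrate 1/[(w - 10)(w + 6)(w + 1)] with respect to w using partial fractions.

Cover-up: A = 1/176, B = 1/80, C = -1/55. Decomposition: (1/176)/(w - 10) + (1/80)/(w + 6) - (1/55)/(w + 1). Integrate each term: (1/176) ln|(w - 10)| + (1/80) ln|(w + 6)| - (1/55) ln|(w + 1)| + C


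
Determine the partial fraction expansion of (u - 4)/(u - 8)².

(u - 4) = P(u - 8) + Q. At u = 8: Q = 1·8 - 4 = 4. Coeff of u: P = 1
Result: 1/(u - 8) + 4/(u - 8)²


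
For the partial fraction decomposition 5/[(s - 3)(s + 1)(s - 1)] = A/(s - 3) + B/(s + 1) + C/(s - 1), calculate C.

Cover-up at s = 1: C = 5/[(1 - 3)(1 + 1)] = 5/[(-2)(2)] = -5/4


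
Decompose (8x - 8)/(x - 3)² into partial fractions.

(8x - 8) = P(x - 3) + Q. At x = 3: Q = 8·3 - 8 = 16. Coeff of x: P = 8
Result: 8/(x - 3) + 16/(x - 3)²


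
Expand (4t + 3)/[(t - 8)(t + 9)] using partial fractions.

At t=8: P = (4·8 + 3)/(8 + 9) = 35/17. At t=-9: Q = (4·(-9) + 3)/(-9 - 8) = 33/17
Result: (35/17)/(t - 8) + (33/17)/(t + 9)


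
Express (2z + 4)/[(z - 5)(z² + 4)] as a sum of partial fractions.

At z=5: α = (2·5 + 4)/(5² + 4) = 14/29. β = -α = -14/29, γ = 2 - 5·α = -12/29
Result: (14/29)/(z - 5) - ((14/29)z + 12/29)/(z² + 4)


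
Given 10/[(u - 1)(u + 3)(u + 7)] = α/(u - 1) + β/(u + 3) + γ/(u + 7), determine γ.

Cover-up at u = -7: γ = 10/[(-7 - 1)(-7 + 3)] = 10/[(-8)(-4)] = 10/32 = 5/16


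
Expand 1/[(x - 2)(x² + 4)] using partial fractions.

Cover-up at x = 2: α = 1/(2² + 4) = 1/8. Then β = -α = -1/8, γ = -α·(0 + 2) = -1/4
Result: (1/8)/(x - 2) - ((1/8)x + 1/4)/(x² + 4)


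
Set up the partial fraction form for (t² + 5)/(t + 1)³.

Repeated linear factor (power 3): P/(t + 1) + Q/(t + 1)² + R/(t + 1)³


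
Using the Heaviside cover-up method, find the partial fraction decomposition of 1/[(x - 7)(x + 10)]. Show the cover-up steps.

Cover (x - 7): set x=7, get A = 1/(7 + 10) = 1/17. Cover (x + 10): set x=-10, get B = 1/(-10 - 7) = -1/17.
Result: (1/17)/(x - 7) - (1/17)/(x + 10)


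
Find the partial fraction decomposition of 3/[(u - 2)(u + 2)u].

Using cover-up method: α = 3/8, β = 3/8, γ = -3/4
Result: (3/8)/(u - 2) + (3/8)/(u + 2) - (3/4)/u


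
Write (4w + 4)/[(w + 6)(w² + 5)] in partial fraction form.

At w=-6: A = (4·(-6) + 4)/((-6)² + 5) = -20/41. B = -A = 20/41, C = 4 - (-6)·A = 44/41
Result: (-20/41)/(w + 6) + ((20/41)w + 44/41)/(w² + 5)


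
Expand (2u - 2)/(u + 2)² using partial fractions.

(2u - 2) = P(u + 2) + Q. At u = -2: Q = 2·(-2) - 2 = -6. Coeff of u: P = 2
Result: 2/(u + 2) - 6/(u + 2)²


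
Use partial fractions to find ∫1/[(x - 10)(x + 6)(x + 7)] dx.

Cover-up: A = 1/272, B = -1/16, C = 1/17. Decomposition: (1/272)/(x - 10) - (1/16)/(x + 6) + (1/17)/(x + 7). Integrate each term: (1/272) ln|(x - 10)| - (1/16) ln|(x + 6)| + (1/17) ln|(x + 7)| + C


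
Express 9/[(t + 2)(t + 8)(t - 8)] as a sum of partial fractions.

Using cover-up method: α = -3/20, β = 3/32, γ = 9/160
Result: (-3/20)/(t + 2) + (3/32)/(t + 8) + (9/160)/(t - 8)


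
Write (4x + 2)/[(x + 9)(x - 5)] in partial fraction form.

At x=-9: α = (4·(-9) + 2)/(-9 - 5) = 17/7. At x=5: β = (4·5 + 2)/(5 + 9) = 11/7
Result: (17/7)/(x + 9) + (11/7)/(x - 5)


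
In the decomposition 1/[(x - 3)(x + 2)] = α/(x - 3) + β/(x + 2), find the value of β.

Cover-up at x = -2: β = 1/(-2 - 3) = -1/5


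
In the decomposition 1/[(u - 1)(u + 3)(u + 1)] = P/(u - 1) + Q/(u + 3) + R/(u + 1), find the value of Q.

Cover-up at u = -3: Q = 1/[(-3 - 1)(-3 + 1)] = 1/[(-4)(-2)] = 1/8


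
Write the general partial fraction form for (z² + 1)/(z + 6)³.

Repeated linear factor (power 3): α/(z + 6) + β/(z + 6)² + γ/(z + 6)³


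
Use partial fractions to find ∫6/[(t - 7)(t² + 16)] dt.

Cover-up at t=7: P = 6/(7²+16) = 6/65. Coeff matching: Q = -6/65, R = -42/65. Decomposition: (6/65)/(t - 7) - ((6/65)t + 42/65)/(t² + 16). Integrate: linear → ln, quadratic → (1/2)ln + arctan: (6/65) ln|(t - 7)| - (3/65) ln(t² + 16) - (21/130) arctan(t/4) + C


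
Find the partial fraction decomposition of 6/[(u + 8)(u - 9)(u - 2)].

Using cover-up method: A = 3/85, B = 6/119, C = -3/35
Result: (3/85)/(u + 8) + (6/119)/(u - 9) - (3/35)/(u - 2)


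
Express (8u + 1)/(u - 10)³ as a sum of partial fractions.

(8u + 1) = A(u - 10)² + B(u - 10) + C. At u = 10: C = 8·10 + 1 = 81. Coefficients: A = 0, B = 8
Result: 8/(u - 10)² + 81/(u - 10)³


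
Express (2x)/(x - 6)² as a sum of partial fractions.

(2x) = P(x - 6) + Q. At x = 6: Q = 2·6 + 0 = 12. Coeff of x: P = 2
Result: 2/(x - 6) + 12/(x - 6)²


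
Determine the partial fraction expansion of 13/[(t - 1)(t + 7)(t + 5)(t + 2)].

Using Heaviside cover-up: (13/144)/(t - 1) - (13/80)/(t + 7) + (13/36)/(t + 5) - (13/45)/(t + 2)


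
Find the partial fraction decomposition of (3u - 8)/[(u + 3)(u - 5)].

At u=-3: A = (3·(-3) - 8)/(-3 - 5) = 17/8. At u=5: B = (3·5 - 8)/(5 + 3) = 7/8
Result: (17/8)/(u + 3) + (7/8)/(u - 5)


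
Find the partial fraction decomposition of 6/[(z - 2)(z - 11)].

6/(z - 2)(z - 11) = P/(z - 2) + Q/(z - 11). P = 6/(2 - 11) = -2/3, Q = 6/(11 - 2) = 2/3
Result: (-2/3)/(z - 2) + (2/3)/(z - 11)


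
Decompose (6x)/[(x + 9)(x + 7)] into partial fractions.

At x=-9: A = (6·(-9) + 0)/(-9 + 7) = 27. At x=-7: B = (6·(-7) + 0)/(-7 + 9) = -21
Result: 27/(x + 9) - 21/(x + 7)


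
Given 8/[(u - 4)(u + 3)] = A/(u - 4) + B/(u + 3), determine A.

Cover-up at u = 4: A = 8/(4 + 3) = 8/7


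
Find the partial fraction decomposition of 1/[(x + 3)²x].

Cover-up at x=0: γ = 1/(0 + 3)² = 1/9. Cover-up at x=-3: β = 1/(-3 - 0) = -1/3. Comparing x² coeff: α = -γ = -1/9
Result: (-1/9)/(x + 3) - (1/3)/(x + 3)² + (1/9)/x


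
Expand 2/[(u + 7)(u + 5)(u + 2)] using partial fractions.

Using cover-up method: α = 1/5, β = -1/3, γ = 2/15
Result: (1/5)/(u + 7) - (1/3)/(u + 5) + (2/15)/(u + 2)


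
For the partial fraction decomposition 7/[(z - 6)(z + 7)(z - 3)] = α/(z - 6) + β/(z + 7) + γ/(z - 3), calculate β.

Cover-up at z = -7: β = 7/[(-7 - 6)(-7 - 3)] = 7/[(-13)(-10)] = 7/130


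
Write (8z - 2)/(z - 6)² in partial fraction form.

(8z - 2) = P(z - 6) + Q. At z = 6: Q = 8·6 - 2 = 46. Coeff of z: P = 8
Result: 8/(z - 6) + 46/(z - 6)²


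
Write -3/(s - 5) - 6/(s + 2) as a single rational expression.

Common denominator (s - 5)(s + 2). Numerator: -3(s + 2) - 6(s - 5) = (-3s - 6) - (6s - 30) = -9s + 24
Result: (-9s + 24)/[(s - 5)(s + 2)]


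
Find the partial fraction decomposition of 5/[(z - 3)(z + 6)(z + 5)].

Using cover-up method: P = 5/72, Q = 5/9, R = -5/8
Result: (5/72)/(z - 3) + (5/9)/(z + 6) - (5/8)/(z + 5)


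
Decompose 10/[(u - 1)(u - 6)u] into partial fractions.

Using cover-up method: α = -2, β = 1/3, γ = 5/3
Result: -2/(u - 1) + (1/3)/(u - 6) + (5/3)/u


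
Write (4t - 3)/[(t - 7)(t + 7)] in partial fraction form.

At t=7: α = (4·7 - 3)/(7 + 7) = 25/14. At t=-7: β = (4·(-7) - 3)/(-7 - 7) = 31/14
Result: (25/14)/(t - 7) + (31/14)/(t + 7)


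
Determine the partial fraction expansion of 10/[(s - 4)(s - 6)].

10/(s - 4)(s - 6) = P/(s - 4) + Q/(s - 6). P = 10/(4 - 6) = -5, Q = 10/(6 - 4) = 5
Result: -5/(s - 4) + 5/(s - 6)


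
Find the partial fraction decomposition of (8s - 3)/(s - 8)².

(8s - 3) = α(s - 8) + β. At s = 8: β = 8·8 - 3 = 61. Coeff of s: α = 8
Result: 8/(s - 8) + 61/(s - 8)²


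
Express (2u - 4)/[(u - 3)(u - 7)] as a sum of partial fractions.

At u=3: P = (2·3 - 4)/(3 - 7) = -1/2. At u=7: Q = (2·7 - 4)/(7 - 3) = 5/2
Result: (-1/2)/(u - 3) + (5/2)/(u - 7)


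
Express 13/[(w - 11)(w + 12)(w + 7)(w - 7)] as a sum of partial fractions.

Using Heaviside cover-up: (13/1656)/(w - 11) - (13/2185)/(w + 12) + (13/1260)/(w + 7) - (13/1064)/(w - 7)


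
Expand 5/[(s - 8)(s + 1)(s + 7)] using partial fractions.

Using cover-up method: A = 1/27, B = -5/54, C = 1/18
Result: (1/27)/(s - 8) - (5/54)/(s + 1) + (1/18)/(s + 7)


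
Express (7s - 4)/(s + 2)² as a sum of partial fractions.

(7s - 4) = A(s + 2) + B. At s = -2: B = 7·(-2) - 4 = -18. Coeff of s: A = 7
Result: 7/(s + 2) - 18/(s + 2)²


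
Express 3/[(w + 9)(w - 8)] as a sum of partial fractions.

3/(w + 9)(w - 8) = P/(w + 9) + Q/(w - 8). P = 3/(-9 - 8) = -3/17, Q = 3/(8 + 9) = 3/17
Result: (-3/17)/(w + 9) + (3/17)/(w - 8)


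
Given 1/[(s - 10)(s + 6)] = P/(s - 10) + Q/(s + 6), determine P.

Cover-up at s = 10: P = 1/(10 + 6) = 1/16


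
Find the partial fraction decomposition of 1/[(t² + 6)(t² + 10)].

Coefficient matching gives α = γ = 0, β = 1/(10-6) = 1/4, δ = -β = -1/4
Result: (1/4)/(t² + 6) - (1/4)/(t² + 10)


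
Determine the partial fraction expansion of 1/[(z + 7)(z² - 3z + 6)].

Cover-up at z = -7: α = 1/((-7)² - 3·(-7) + 6) = 1/76. Then β = -α = -1/76, γ = -α·(-3 - 7) = 5/38
Result: (1/76)/(z + 7) - ((1/76)z - 5/38)/(z² - 3z + 6)


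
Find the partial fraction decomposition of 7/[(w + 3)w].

7/(w + 3)w = α/(w + 3) + β/w. α = 7/(-3 - 0) = -7/3, β = 7/(0 + 3) = 7/3
Result: (-7/3)/(w + 3) + (7/3)/w


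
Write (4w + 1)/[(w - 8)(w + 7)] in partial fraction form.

At w=8: A = (4·8 + 1)/(8 + 7) = 11/5. At w=-7: B = (4·(-7) + 1)/(-7 - 8) = 9/5
Result: (11/5)/(w - 8) + (9/5)/(w + 7)


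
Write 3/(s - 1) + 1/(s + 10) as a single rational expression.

Common denominator (s - 1)(s + 10). Numerator: 3(s + 10) + 1(s - 1) = (3s + 30) + (s - 1) = 4s + 29
Result: (4s + 29)/[(s - 1)(s + 10)]


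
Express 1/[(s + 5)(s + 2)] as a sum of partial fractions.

1/(s + 5)(s + 2) = α/(s + 5) + β/(s + 2). α = 1/(-5 + 2) = -1/3, β = 1/(-2 + 5) = 1/3
Result: (-1/3)/(s + 5) + (1/3)/(s + 2)


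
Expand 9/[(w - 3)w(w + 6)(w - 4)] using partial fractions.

Using Heaviside cover-up: (-1/3)/(w - 3) + (1/8)/w - (1/60)/(w + 6) + (9/40)/(w - 4)


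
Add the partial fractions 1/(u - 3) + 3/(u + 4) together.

Common denominator (u - 3)(u + 4). Numerator: 1(u + 4) + 3(u - 3) = (u + 4) + (3u - 9) = 4u - 5
Result: (4u - 5)/[(u - 3)(u + 4)]


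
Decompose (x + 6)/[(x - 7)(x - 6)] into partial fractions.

At x=7: α = (1·7 + 6)/(7 - 6) = 13. At x=6: β = (1·6 + 6)/(6 - 7) = -12
Result: 13/(x - 7) - 12/(x - 6)


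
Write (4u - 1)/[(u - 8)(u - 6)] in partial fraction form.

At u=8: A = (4·8 - 1)/(8 - 6) = 31/2. At u=6: B = (4·6 - 1)/(6 - 8) = -23/2
Result: (31/2)/(u - 8) - (23/2)/(u - 6)


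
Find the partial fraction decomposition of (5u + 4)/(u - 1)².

(5u + 4) = P(u - 1) + Q. At u = 1: Q = 5·1 + 4 = 9. Coeff of u: P = 5
Result: 5/(u - 1) + 9/(u - 1)²


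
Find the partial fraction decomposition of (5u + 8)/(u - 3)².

(5u + 8) = α(u - 3) + β. At u = 3: β = 5·3 + 8 = 23. Coeff of u: α = 5
Result: 5/(u - 3) + 23/(u - 3)²


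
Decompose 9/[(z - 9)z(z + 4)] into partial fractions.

Using cover-up method: A = 1/13, B = -1/4, C = 9/52
Result: (1/13)/(z - 9) - (1/4)/z + (9/52)/(z + 4)


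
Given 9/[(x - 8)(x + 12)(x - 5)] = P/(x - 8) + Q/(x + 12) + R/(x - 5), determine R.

Cover-up at x = 5: R = 9/[(5 - 8)(5 + 12)] = 9/[(-3)(17)] = -9/51 = -3/17


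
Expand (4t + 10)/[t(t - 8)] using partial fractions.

At t=0: P = (4·0 + 10)/(0 - 8) = -5/4. At t=8: Q = (4·8 + 10)/(8 - 0) = 21/4
Result: (-5/4)/t + (21/4)/(t - 8)


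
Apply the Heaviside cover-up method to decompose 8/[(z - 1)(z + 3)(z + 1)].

Cover (z - 1), z=1: P = 8/[(1 + 3)(1 + 1)] = 1. Cover (z + 3), z=-3: Q = 8/[(-3 - 1)(-3 + 1)] = 1. Cover (z + 1), z=-1: R = 8/[(-1 - 1)(-1 + 3)] = -2.
Result: 1/(z - 1) + 1/(z + 3) - 2/(z + 1)


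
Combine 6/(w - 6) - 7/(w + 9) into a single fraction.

Common denominator (w - 6)(w + 9). Numerator: 6(w + 9) - 7(w - 6) = (6w + 54) - (7w - 42) = -w + 96
Result: (-w + 96)/[(w - 6)(w + 9)]


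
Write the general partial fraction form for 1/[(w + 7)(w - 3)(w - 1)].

Three distinct linear factors: α/(w + 7) + β/(w - 3) + γ/(w - 1)


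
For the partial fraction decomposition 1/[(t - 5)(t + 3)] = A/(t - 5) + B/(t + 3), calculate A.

Cover-up at t = 5: A = 1/(5 + 3) = 1/8


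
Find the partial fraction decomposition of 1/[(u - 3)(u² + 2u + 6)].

Cover-up at u = 3: P = 1/(3² + 2·3 + 6) = 1/21. Then Q = -P = -1/21, R = -P·(2 + 3) = -5/21
Result: (1/21)/(u - 3) - ((1/21)u + 5/21)/(u² + 2u + 6)


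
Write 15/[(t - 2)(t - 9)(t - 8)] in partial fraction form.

Using cover-up method: P = 5/14, Q = 15/7, R = -5/2
Result: (5/14)/(t - 2) + (15/7)/(t - 9) - (5/2)/(t - 8)
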